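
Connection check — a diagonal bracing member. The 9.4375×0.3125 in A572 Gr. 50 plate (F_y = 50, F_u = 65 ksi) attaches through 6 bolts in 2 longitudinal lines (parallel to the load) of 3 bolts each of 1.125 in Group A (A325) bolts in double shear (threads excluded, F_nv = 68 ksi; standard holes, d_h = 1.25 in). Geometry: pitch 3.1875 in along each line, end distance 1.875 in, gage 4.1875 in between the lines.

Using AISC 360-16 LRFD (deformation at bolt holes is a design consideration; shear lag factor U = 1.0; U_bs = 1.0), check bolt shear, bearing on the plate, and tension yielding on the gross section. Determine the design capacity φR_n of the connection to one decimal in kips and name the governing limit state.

132.7 kips (gross-section yield governs)

Bolt shear: A_b = π(1.125)²/4 = 0.99402 in². φR_n = 0.75 × 68 × 0.99402 × 6 × 2 = 608.3 kips.
Bearing (0.3125 in plate, F_u = 65 ksi): end bolts L_c = 1.875 − 1.25/2 = 1.25, R_n = min(1.2×1.25×0.3125×65, 2.4×1.125×0.3125×65) = 30.469 kips/bolt; interior L_c = 3.1875 − 1.25 = 1.9375, R_n = 47.227 kips/bolt. φR_n = 0.75 × (2×30.469 + 4×47.227) = 187.4 kips.
Tension yield (gross): A_g = 9.4375×0.3125 = 2.9492 in². φR_n = 0.90 × 50 × 2.9492 = 132.7 kips.
Governing: min(608.3, 187.4, 132.7) = 132.7 kips → gross-section yield.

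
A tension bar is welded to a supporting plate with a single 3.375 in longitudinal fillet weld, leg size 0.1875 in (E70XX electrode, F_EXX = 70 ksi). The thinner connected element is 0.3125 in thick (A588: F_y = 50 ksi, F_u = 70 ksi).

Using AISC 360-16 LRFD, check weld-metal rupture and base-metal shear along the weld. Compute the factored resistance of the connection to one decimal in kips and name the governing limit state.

14.1 kips (weld metal governs)

Weld metal: throat = 0.707×0.1875 = 0.13256 in, L = 3.375 in. φR_n = 0.75 × 0.6 × 70 × 0.13256 × 3.375 = 14.1 kips.
Base metal shear (0.3125 in plate): yield φR_n = 1.0×0.6×50×0.3125×3.375 = 31.6 kips; rupture φR_n = 0.75×0.6×70×0.3125×3.375 = 33.2 kips; take 31.6 kips (yield).
Governing: min(14.1, 31.6) = 14.1 kips → weld metal.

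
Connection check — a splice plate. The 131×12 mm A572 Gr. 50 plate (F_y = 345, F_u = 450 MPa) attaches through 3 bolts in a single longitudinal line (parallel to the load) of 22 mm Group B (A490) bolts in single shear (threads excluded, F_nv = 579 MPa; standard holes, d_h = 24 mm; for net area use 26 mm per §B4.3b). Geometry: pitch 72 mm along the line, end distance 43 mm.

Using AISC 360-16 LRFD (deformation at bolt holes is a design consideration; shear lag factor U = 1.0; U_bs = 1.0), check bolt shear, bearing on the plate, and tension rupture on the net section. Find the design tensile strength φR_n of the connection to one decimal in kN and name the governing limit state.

425.3 kN (net-section rupture governs)

Bolt shear: A_b = π(22)²/4 = 380.13 mm². φR_n = 0.75 × 579 × 380.13 × 3 × 1 = 495.2 kN.
Bearing (12 mm plate, F_u = 450 MPa): end bolts L_c = 43 − 24/2 = 31, R_n = min(1.2×31×12×450, 2.4×22×12×450) = 200.88 kN/bolt; interior L_c = 72 − 24 = 48, R_n = 285.12 kN/bolt. φR_n = 0.75 × (1×200.88 + 2×285.12) = 578.3 kN.
Tension rupture (net): A_n = (131 − 1×26)×12 = 1260 mm² (U = 1.0, A_e = A_n). φR_n = 0.75 × 450 × 1260 = 425.3 kN.
Governing: min(495.2, 578.3, 425.3) = 425.3 kN → net-section rupture.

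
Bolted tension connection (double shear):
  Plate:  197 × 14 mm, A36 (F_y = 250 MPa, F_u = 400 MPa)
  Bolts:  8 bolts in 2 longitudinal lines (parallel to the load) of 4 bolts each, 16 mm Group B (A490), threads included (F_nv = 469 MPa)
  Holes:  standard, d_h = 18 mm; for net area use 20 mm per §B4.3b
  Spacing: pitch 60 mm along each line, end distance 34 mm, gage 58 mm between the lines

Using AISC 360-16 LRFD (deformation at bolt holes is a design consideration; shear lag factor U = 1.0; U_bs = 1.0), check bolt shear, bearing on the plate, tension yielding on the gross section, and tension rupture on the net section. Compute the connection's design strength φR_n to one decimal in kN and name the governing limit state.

Bolt shear: A_b = π(16)²/4 = 201.06 mm². φR_n = 0.75 × 469 × 201.06 × 8 × 2 = 1131.6 kN.
Bearing (14 mm plate, F_u = 400 MPa): end bolts L_c = 34 − 18/2 = 25, R_n = min(1.2×25×14×400, 2.4×16×14×400) = 168 kN/bolt; interior L_c = 60 − 18 = 42, R_n = 215.04 kN/bolt. φR_n = 0.75 × (2×168 + 6×215.04) = 1219.7 kN.
Tension yield (gross): A_g = 197×14 = 2758 mm². φR_n = 0.90 × 250 × 2758 = 620.6 kN.
Tension rupture (net): A_n = (197 − 2×20)×14 = 2198 mm² (U = 1.0, A_e = A_n). φR_n = 0.75 × 400 × 2198 = 659.4 kN.
Governing: min(1131.6, 1219.7, 620.6, 659.4) = 620.6 kN → gross-section yield.

620.6 kN (gross-section yield governs)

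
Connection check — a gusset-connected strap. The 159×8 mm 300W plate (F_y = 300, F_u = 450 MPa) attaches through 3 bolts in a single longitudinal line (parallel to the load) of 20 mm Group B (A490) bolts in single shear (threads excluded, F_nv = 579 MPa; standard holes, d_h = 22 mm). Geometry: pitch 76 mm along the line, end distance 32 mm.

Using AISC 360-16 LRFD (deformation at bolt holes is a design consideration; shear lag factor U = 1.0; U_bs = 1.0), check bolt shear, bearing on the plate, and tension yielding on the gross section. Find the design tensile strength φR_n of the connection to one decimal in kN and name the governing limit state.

Bolt shear: A_b = π(20)²/4 = 314.16 mm². φR_n = 0.75 × 579 × 314.16 × 3 × 1 = 409.3 kN.
Bearing (8 mm plate, F_u = 450 MPa): end bolts L_c = 32 − 22/2 = 21, R_n = min(1.2×21×8×450, 2.4×20×8×450) = 90.72 kN/bolt; interior L_c = 76 − 22 = 54, R_n = 172.8 kN/bolt. φR_n = 0.75 × (1×90.72 + 2×172.8) = 327.2 kN.
Tension yield (gross): A_g = 159×8 = 1272 mm². φR_n = 0.90 × 300 × 1272 = 343.4 kN.
Governing: min(409.3, 327.2, 343.4) = 327.2 kN → bearing.

327.2 kN (bearing governs)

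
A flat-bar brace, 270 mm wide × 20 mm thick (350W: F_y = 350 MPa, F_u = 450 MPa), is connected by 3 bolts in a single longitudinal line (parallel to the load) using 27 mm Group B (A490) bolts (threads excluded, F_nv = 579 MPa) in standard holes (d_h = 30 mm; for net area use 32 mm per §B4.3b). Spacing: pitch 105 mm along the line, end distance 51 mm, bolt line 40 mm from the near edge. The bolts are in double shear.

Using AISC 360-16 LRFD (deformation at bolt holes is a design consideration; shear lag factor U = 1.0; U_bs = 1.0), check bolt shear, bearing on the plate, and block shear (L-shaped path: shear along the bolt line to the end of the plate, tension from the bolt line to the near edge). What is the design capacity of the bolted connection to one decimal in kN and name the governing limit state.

895.1 kN (block shear governs)

Bolt shear: A_b = π(27)²/4 = 572.56 mm². φR_n = 0.75 × 579 × 572.56 × 3 × 2 = 1491.8 kN.
Bearing (20 mm plate, F_u = 450 MPa): end bolts L_c = 51 − 30/2 = 36, R_n = min(1.2×36×20×450, 2.4×27×20×450) = 388.8 kN/bolt; interior L_c = 105 − 30 = 75, R_n = 583.2 kN/bolt. φR_n = 0.75 × (1×388.8 + 2×583.2) = 1166.4 kN.
Block shear: shear path 1×[51+2×105] = 1×261 mm, A_gv = 5220, A_nv = 1×(261 − 2.5×32)×20 = 3620 mm²; tension to near edge: (40 − 0.5×32)×20 = 480 mm². R_n = min(0.6×450×3620, 0.6×350×5220) + 1.0×450×480 = min(977.4, 1096.2) + 216 = 1193.4 kN. φR_n = 0.75 × 1193.4 = 895.1 kN.
Governing: min(1491.8, 1166.4, 895.1) = 895.1 kN → block shear.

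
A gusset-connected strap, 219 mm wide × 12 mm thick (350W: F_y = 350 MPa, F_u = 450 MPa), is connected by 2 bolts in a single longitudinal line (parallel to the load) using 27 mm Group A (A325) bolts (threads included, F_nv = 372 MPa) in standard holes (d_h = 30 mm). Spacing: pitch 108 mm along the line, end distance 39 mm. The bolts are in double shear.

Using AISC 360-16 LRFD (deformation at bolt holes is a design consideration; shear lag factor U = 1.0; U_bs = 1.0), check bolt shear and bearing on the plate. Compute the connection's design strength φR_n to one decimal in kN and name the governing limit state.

Bolt shear: A_b = π(27)²/4 = 572.56 mm². φR_n = 0.75 × 372 × 572.56 × 2 × 2 = 639.0 kN.
Bearing (12 mm plate, F_u = 450 MPa): end bolts L_c = 39 − 30/2 = 24, R_n = min(1.2×24×12×450, 2.4×27×12×450) = 155.52 kN/bolt; interior L_c = 108 − 30 = 78, R_n = 349.92 kN/bolt. φR_n = 0.75 × (1×155.52 + 1×349.92) = 379.1 kN.
Governing: min(639.0, 379.1) = 379.1 kN → bearing.

379.1 kN (bearing governs)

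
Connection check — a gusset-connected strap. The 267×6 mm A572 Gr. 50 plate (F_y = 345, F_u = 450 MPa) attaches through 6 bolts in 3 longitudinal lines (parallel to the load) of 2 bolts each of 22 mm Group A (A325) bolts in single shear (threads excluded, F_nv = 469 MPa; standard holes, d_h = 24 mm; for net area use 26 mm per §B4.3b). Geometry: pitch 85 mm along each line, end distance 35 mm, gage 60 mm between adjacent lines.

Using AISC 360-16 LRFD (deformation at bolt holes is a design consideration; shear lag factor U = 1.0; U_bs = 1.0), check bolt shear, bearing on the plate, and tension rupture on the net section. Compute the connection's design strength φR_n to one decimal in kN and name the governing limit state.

382.7 kN (net-section rupture governs)

Bolt shear: A_b = π(22)²/4 = 380.13 mm². φR_n = 0.75 × 469 × 380.13 × 6 × 1 = 802.3 kN.
Bearing (6 mm plate, F_u = 450 MPa): end bolts L_c = 35 − 24/2 = 23, R_n = min(1.2×23×6×450, 2.4×22×6×450) = 74.52 kN/bolt; interior L_c = 85 − 24 = 61, R_n = 142.56 kN/bolt. φR_n = 0.75 × (3×74.52 + 3×142.56) = 488.4 kN.
Tension rupture (net): A_n = (267 − 3×26)×6 = 1134 mm² (U = 1.0, A_e = A_n). φR_n = 0.75 × 450 × 1134 = 382.7 kN.
Governing: min(802.3, 488.4, 382.7) = 382.7 kN → net-section rupture.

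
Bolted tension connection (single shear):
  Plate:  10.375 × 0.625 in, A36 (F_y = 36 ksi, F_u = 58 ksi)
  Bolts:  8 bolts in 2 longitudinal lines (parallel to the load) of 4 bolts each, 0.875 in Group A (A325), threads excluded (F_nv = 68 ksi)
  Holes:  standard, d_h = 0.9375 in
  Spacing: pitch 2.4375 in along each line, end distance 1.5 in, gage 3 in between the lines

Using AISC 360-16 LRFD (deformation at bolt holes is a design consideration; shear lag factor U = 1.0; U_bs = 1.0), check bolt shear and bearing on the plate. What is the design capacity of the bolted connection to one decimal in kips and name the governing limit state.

Bolt shear: A_b = π(0.875)²/4 = 0.60132 in². φR_n = 0.75 × 68 × 0.60132 × 8 × 1 = 245.3 kips.
Bearing (0.625 in plate, F_u = 58 ksi): end bolts L_c = 1.5 − 0.9375/2 = 1.03125, R_n = min(1.2×1.03125×0.625×58, 2.4×0.875×0.625×58) = 44.859 kips/bolt; interior L_c = 2.4375 − 0.9375 = 1.5, R_n = 65.25 kips/bolt. φR_n = 0.75 × (2×44.859 + 6×65.25) = 360.9 kips.
Governing: min(245.3, 360.9) = 245.3 kips → bolt shear.

245.3 kips (bolt shear governs)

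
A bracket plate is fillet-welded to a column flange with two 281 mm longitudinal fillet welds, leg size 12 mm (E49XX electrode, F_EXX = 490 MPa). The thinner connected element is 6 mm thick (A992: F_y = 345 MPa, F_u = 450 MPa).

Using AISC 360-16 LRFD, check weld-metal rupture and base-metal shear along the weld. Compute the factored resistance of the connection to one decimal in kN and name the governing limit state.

Weld metal: throat = 0.707×12 = 8.484 mm, L = 2×281 = 562 mm. φR_n = 0.75 × 0.6 × 490 × 8.484 × 562 = 1051.3 kN.
Base metal shear (6 mm plate): yield φR_n = 1.0×0.6×345×6×562 = 698.0 kN; rupture φR_n = 0.75×0.6×450×6×562 = 682.8 kN; take 682.8 kN (rupture).
Governing: min(1051.3, 682.8) = 682.8 kN → base-metal shear.

682.8 kN (base-metal shear governs)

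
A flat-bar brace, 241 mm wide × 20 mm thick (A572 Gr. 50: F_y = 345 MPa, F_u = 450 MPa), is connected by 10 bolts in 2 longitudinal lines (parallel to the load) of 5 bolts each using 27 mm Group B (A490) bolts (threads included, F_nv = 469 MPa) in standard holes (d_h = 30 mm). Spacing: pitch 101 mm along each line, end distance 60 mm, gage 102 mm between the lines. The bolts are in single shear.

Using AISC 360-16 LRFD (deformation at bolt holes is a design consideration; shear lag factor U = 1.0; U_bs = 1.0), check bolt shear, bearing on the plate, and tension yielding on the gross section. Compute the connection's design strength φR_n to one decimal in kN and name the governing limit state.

Bolt shear: A_b = π(27)²/4 = 572.56 mm². φR_n = 0.75 × 469 × 572.56 × 10 × 1 = 2014.0 kN.
Bearing (20 mm plate, F_u = 450 MPa): end bolts L_c = 60 − 30/2 = 45, R_n = min(1.2×45×20×450, 2.4×27×20×450) = 486 kN/bolt; interior L_c = 101 − 30 = 71, R_n = 583.2 kN/bolt. φR_n = 0.75 × (2×486 + 8×583.2) = 4228.2 kN.
Tension yield (gross): A_g = 241×20 = 4820 mm². φR_n = 0.90 × 345 × 4820 = 1496.6 kN.
Governing: min(2014.0, 4228.2, 1496.6) = 1496.6 kN → gross-section yield.

1496.6 kN (gross-section yield governs)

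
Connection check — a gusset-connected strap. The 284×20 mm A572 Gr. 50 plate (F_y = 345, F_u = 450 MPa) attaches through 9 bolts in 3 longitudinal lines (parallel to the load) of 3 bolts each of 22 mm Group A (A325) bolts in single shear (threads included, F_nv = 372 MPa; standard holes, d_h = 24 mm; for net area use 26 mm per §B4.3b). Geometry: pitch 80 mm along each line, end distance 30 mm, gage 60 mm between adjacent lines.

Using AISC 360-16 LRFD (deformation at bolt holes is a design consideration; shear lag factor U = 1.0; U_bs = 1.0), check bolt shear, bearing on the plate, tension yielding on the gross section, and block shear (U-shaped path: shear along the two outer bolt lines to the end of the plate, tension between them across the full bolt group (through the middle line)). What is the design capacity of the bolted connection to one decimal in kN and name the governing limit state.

Bolt shear: A_b = π(22)²/4 = 380.13 mm². φR_n = 0.75 × 372 × 380.13 × 9 × 1 = 954.5 kN.
Bearing (20 mm plate, F_u = 450 MPa): end bolts L_c = 30 − 24/2 = 18, R_n = min(1.2×18×20×450, 2.4×22×20×450) = 194.4 kN/bolt; interior L_c = 80 − 24 = 56, R_n = 475.2 kN/bolt. φR_n = 0.75 × (3×194.4 + 6×475.2) = 2575.8 kN.
Tension yield (gross): A_g = 284×20 = 5680 mm². φR_n = 0.90 × 345 × 5680 = 1763.6 kN.
Block shear: shear path 2×[30+2×80] = 2×190 mm, A_gv = 7600, A_nv = 2×(190 − 2.5×26)×20 = 5000 mm²; tension across gage: (120 − 2×26)×20 = 1360 mm². R_n = min(0.6×450×5000, 0.6×345×7600) + 1.0×450×1360 = min(1350, 1573.2) + 612 = 1962 kN. φR_n = 0.75 × 1962 = 1471.5 kN.
Governing: min(954.5, 2575.8, 1763.6, 1471.5) = 954.5 kN → bolt shear.

954.5 kN (bolt shear governs)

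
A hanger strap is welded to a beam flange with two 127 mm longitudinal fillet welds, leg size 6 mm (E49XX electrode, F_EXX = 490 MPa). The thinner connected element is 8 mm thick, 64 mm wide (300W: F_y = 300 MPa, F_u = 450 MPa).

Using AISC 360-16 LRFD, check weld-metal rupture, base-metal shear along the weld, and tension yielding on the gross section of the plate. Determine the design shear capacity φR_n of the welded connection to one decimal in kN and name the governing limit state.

Weld metal: throat = 0.707×6 = 4.242 mm, L = 2×127 = 254 mm. φR_n = 0.75 × 0.6 × 490 × 4.242 × 254 = 237.6 kN.
Base metal shear (8 mm plate): yield φR_n = 1.0×0.6×300×8×254 = 365.8 kN; rupture φR_n = 0.75×0.6×450×8×254 = 411.5 kN; take 365.8 kN (yield).
Tension yield (gross): A_g = 64×8 = 512 mm². φR_n = 0.90 × 300 × 512 = 138.2 kN.
Governing: min(237.6, 365.8, 138.2) = 138.2 kN → gross-section yield.

138.2 kN (gross-section yield governs)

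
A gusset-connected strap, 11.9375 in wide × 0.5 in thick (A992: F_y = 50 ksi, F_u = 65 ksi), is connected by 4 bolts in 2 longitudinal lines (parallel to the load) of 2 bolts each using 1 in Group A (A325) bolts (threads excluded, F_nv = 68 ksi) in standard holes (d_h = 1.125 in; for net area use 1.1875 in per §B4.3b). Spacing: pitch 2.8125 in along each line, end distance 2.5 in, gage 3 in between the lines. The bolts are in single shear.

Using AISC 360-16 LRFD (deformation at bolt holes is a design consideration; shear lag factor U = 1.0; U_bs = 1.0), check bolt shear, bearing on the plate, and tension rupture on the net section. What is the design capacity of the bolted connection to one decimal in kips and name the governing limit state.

Bolt shear: A_b = π(1)²/4 = 0.7854 in². φR_n = 0.75 × 68 × 0.7854 × 4 × 1 = 160.2 kips.
Bearing (0.5 in plate, F_u = 65 ksi): end bolts L_c = 2.5 − 1.125/2 = 1.9375, R_n = min(1.2×1.9375×0.5×65, 2.4×1×0.5×65) = 75.563 kips/bolt; interior L_c = 2.8125 − 1.125 = 1.6875, R_n = 65.813 kips/bolt. φR_n = 0.75 × (2×75.563 + 2×65.813) = 212.1 kips.
Tension rupture (net): A_n = (11.9375 − 2×1.1875)×0.5 = 4.7813 in² (U = 1.0, A_e = A_n). φR_n = 0.75 × 65 × 4.7813 = 233.1 kips.
Governing: min(160.2, 212.1, 233.1) = 160.2 kips → bolt shear.

160.2 kips (bolt shear governs)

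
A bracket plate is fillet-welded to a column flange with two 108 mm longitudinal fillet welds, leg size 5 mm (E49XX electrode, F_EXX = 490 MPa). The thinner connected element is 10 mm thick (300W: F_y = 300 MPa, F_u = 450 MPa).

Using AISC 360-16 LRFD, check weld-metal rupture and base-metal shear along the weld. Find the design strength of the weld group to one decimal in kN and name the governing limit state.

Weld metal: throat = 0.707×5 = 3.535 mm, L = 2×108 = 216 mm. φR_n = 0.75 × 0.6 × 490 × 3.535 × 216 = 168.4 kN.
Base metal shear (10 mm plate): yield φR_n = 1.0×0.6×300×10×216 = 388.8 kN; rupture φR_n = 0.75×0.6×450×10×216 = 437.4 kN; take 388.8 kN (yield).
Governing: min(168.4, 388.8) = 168.4 kN → weld metal.

168.4 kN (weld metal governs)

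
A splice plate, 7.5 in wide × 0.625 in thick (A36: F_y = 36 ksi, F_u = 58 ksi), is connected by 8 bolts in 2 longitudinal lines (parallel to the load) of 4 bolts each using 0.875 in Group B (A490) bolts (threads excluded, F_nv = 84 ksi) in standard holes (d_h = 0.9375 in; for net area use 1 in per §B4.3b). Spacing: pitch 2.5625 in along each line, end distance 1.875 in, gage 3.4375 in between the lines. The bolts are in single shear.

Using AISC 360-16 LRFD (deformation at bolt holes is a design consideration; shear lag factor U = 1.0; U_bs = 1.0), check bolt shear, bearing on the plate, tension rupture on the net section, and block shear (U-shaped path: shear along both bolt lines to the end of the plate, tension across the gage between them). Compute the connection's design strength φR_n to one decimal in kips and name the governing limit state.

Bolt shear: A_b = π(0.875)²/4 = 0.60132 in². φR_n = 0.75 × 84 × 0.60132 × 8 × 1 = 303.1 kips.
Bearing (0.625 in plate, F_u = 58 ksi): end bolts L_c = 1.875 − 0.9375/2 = 1.40625, R_n = min(1.2×1.40625×0.625×58, 2.4×0.875×0.625×58) = 61.172 kips/bolt; interior L_c = 2.5625 − 0.9375 = 1.625, R_n = 70.688 kips/bolt. φR_n = 0.75 × (2×61.172 + 6×70.688) = 409.9 kips.
Tension rupture (net): A_n = (7.5 − 2×1)×0.625 = 3.4375 in² (U = 1.0, A_e = A_n). φR_n = 0.75 × 58 × 3.4375 = 149.5 kips.
Block shear: shear path 2×[1.875+3×2.5625] = 2×9.5625 in, A_gv = 11.953, A_nv = 2×(9.5625 − 3.5×1)×0.625 = 7.5781 in²; tension across gage: (3.4375 − 1×1)×0.625 = 1.5234 in². R_n = min(0.6×58×7.5781, 0.6×36×11.953) + 1.0×58×1.5234 = min(263.72, 258.18) + 88.357 = 346.54 kips. φR_n = 0.75 × 346.54 = 259.9 kips.
Governing: min(303.1, 409.9, 149.5, 259.9) = 149.5 kips → net-section rupture.

149.5 kips (net-section rupture governs)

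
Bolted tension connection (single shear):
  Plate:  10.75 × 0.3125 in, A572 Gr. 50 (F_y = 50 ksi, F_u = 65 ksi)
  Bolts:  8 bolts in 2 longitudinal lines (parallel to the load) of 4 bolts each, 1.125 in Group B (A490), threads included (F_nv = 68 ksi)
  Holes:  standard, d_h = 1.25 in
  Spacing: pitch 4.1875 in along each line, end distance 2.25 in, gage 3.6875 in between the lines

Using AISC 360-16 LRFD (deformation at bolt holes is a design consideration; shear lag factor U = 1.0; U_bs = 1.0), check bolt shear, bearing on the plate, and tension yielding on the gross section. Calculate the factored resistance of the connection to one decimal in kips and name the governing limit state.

Bolt shear: A_b = π(1.125)²/4 = 0.99402 in². φR_n = 0.75 × 68 × 0.99402 × 8 × 1 = 405.6 kips.
Bearing (0.3125 in plate, F_u = 65 ksi): end bolts L_c = 2.25 − 1.25/2 = 1.625, R_n = min(1.2×1.625×0.3125×65, 2.4×1.125×0.3125×65) = 39.609 kips/bolt; interior L_c = 4.1875 − 1.25 = 2.9375, R_n = 54.844 kips/bolt. φR_n = 0.75 × (2×39.609 + 6×54.844) = 306.2 kips.
Tension yield (gross): A_g = 10.75×0.3125 = 3.3594 in². φR_n = 0.90 × 50 × 3.3594 = 151.2 kips.
Governing: min(405.6, 306.2, 151.2) = 151.2 kips → gross-section yield.

151.2 kips (gross-section yield governs)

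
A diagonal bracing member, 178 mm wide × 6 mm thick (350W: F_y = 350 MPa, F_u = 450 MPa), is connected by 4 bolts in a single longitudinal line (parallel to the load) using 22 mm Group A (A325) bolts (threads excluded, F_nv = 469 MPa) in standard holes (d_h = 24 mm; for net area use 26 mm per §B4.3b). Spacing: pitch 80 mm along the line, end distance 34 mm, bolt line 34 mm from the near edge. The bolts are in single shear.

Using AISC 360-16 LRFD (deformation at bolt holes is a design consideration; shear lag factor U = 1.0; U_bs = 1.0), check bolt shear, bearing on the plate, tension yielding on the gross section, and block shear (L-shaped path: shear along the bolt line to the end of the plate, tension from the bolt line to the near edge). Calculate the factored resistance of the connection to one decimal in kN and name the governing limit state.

Bolt shear: A_b = π(22)²/4 = 380.13 mm². φR_n = 0.75 × 469 × 380.13 × 4 × 1 = 534.8 kN.
Bearing (6 mm plate, F_u = 450 MPa): end bolts L_c = 34 − 24/2 = 22, R_n = min(1.2×22×6×450, 2.4×22×6×450) = 71.28 kN/bolt; interior L_c = 80 − 24 = 56, R_n = 142.56 kN/bolt. φR_n = 0.75 × (1×71.28 + 3×142.56) = 374.2 kN.
Tension yield (gross): A_g = 178×6 = 1068 mm². φR_n = 0.90 × 350 × 1068 = 336.4 kN.
Block shear: shear path 1×[34+3×80] = 1×274 mm, A_gv = 1644, A_nv = 1×(274 − 3.5×26)×6 = 1098 mm²; tension to near edge: (34 − 0.5×26)×6 = 126 mm². R_n = min(0.6×450×1098, 0.6×350×1644) + 1.0×450×126 = min(296.46, 345.24) + 56.7 = 353.16 kN. φR_n = 0.75 × 353.16 = 264.9 kN.
Governing: min(534.8, 374.2, 336.4, 264.9) = 264.9 kN → block shear.

264.9 kN (block shear governs)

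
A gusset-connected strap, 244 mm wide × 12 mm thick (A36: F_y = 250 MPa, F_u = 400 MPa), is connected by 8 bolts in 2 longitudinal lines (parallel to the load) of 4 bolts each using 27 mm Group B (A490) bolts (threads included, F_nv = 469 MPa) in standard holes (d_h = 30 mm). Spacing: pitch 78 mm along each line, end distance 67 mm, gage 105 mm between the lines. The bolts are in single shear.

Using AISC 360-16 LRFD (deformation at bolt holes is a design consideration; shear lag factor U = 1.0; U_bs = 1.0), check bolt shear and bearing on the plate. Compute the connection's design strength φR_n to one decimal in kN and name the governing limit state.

Bolt shear: A_b = π(27)²/4 = 572.56 mm². φR_n = 0.75 × 469 × 572.56 × 8 × 1 = 1611.2 kN.
Bearing (12 mm plate, F_u = 400 MPa): end bolts L_c = 67 − 30/2 = 52, R_n = min(1.2×52×12×400, 2.4×27×12×400) = 299.52 kN/bolt; interior L_c = 78 − 30 = 48, R_n = 276.48 kN/bolt. φR_n = 0.75 × (2×299.52 + 6×276.48) = 1693.4 kN.
Governing: min(1611.2, 1693.4) = 1611.2 kN → bolt shear.

1611.2 kN (bolt shear governs)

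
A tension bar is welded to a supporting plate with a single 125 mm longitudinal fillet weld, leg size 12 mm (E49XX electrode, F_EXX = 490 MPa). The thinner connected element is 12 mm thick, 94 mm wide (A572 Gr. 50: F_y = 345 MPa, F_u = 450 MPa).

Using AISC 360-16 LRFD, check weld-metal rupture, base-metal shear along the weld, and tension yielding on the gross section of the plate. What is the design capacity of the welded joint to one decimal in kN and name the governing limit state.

233.8 kN (weld metal governs)

Weld metal: throat = 0.707×12 = 8.484 mm, L = 125 mm. φR_n = 0.75 × 0.6 × 490 × 8.484 × 125 = 233.8 kN.
Base metal shear (12 mm plate): yield φR_n = 1.0×0.6×345×12×125 = 310.5 kN; rupture φR_n = 0.75×0.6×450×12×125 = 303.8 kN; take 303.8 kN (rupture).
Tension yield (gross): A_g = 94×12 = 1128 mm². φR_n = 0.90 × 345 × 1128 = 350.2 kN.
Governing: min(233.8, 303.8, 350.2) = 233.8 kN → weld metal.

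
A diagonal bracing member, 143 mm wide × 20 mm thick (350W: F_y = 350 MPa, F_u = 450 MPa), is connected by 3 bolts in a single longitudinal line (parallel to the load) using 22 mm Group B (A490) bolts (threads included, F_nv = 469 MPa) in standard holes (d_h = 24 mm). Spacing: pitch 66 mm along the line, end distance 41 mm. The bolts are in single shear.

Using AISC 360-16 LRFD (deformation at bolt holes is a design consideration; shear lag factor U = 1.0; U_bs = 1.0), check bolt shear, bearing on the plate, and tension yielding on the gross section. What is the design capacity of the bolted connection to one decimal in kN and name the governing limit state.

Bolt shear: A_b = π(22)²/4 = 380.13 mm². φR_n = 0.75 × 469 × 380.13 × 3 × 1 = 401.1 kN.
Bearing (20 mm plate, F_u = 450 MPa): end bolts L_c = 41 − 24/2 = 29, R_n = min(1.2×29×20×450, 2.4×22×20×450) = 313.2 kN/bolt; interior L_c = 66 − 24 = 42, R_n = 453.6 kN/bolt. φR_n = 0.75 × (1×313.2 + 2×453.6) = 915.3 kN.
Tension yield (gross): A_g = 143×20 = 2860 mm². φR_n = 0.90 × 350 × 2860 = 900.9 kN.
Governing: min(401.1, 915.3, 900.9) = 401.1 kN → bolt shear.

401.1 kN (bolt shear governs)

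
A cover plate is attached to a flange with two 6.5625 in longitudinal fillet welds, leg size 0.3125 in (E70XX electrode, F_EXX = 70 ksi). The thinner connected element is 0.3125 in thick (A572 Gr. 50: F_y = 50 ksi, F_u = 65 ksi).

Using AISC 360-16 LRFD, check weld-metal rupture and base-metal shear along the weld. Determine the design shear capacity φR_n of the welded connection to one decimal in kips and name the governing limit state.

91.3 kips (weld metal governs)

Weld metal: throat = 0.707×0.3125 = 0.22094 in, L = 2×6.5625 = 13.125 in. φR_n = 0.75 × 0.6 × 70 × 0.22094 × 13.125 = 91.3 kips.
Base metal shear (0.3125 in plate): yield φR_n = 1.0×0.6×50×0.3125×13.125 = 123.0 kips; rupture φR_n = 0.75×0.6×65×0.3125×13.125 = 120.0 kips; take 120.0 kips (rupture).
Governing: min(91.3, 120.0) = 91.3 kips → weld metal.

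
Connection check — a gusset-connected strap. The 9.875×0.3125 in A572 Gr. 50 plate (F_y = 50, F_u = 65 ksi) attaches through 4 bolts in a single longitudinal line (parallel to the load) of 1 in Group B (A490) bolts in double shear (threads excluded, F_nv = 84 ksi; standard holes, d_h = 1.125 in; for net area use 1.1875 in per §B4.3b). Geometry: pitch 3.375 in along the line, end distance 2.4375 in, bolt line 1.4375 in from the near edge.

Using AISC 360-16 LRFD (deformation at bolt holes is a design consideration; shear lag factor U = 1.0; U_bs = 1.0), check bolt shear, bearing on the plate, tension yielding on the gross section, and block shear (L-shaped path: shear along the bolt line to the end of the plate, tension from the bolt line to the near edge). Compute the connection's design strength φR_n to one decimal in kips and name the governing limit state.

Bolt shear: A_b = π(1)²/4 = 0.7854 in². φR_n = 0.75 × 84 × 0.7854 × 4 × 2 = 395.8 kips.
Bearing (0.3125 in plate, F_u = 65 ksi): end bolts L_c = 2.4375 − 1.125/2 = 1.875, R_n = min(1.2×1.875×0.3125×65, 2.4×1×0.3125×65) = 45.703 kips/bolt; interior L_c = 3.375 − 1.125 = 2.25, R_n = 48.75 kips/bolt. φR_n = 0.75 × (1×45.703 + 3×48.75) = 144.0 kips.
Tension yield (gross): A_g = 9.875×0.3125 = 3.0859 in². φR_n = 0.90 × 50 × 3.0859 = 138.9 kips.
Block shear: shear path 1×[2.4375+3×3.375] = 1×12.5625 in, A_gv = 3.9258, A_nv = 1×(12.5625 − 3.5×1.1875)×0.3125 = 2.627 in²; tension to near edge: (1.4375 − 0.5×1.1875)×0.3125 = 0.26367 in². R_n = min(0.6×65×2.627, 0.6×50×3.9258) + 1.0×65×0.26367 = min(102.45, 117.77) + 17.139 = 119.59 kips. φR_n = 0.75 × 119.59 = 89.7 kips.
Governing: min(395.8, 144.0, 138.9, 89.7) = 89.7 kips → block shear.

89.7 kips (block shear governs)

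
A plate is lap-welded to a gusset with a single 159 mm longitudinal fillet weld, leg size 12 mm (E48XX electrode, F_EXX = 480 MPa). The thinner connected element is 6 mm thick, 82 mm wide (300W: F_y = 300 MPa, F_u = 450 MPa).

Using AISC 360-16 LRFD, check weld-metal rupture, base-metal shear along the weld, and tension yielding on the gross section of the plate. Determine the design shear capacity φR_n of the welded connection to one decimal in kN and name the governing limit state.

132.8 kN (gross-section yield governs)

Weld metal: throat = 0.707×12 = 8.484 mm, L = 159 mm. φR_n = 0.75 × 0.6 × 480 × 8.484 × 159 = 291.4 kN.
Base metal shear (6 mm plate): yield φR_n = 1.0×0.6×300×6×159 = 171.7 kN; rupture φR_n = 0.75×0.6×450×6×159 = 193.2 kN; take 171.7 kN (yield).
Tension yield (gross): A_g = 82×6 = 492 mm². φR_n = 0.90 × 300 × 492 = 132.8 kN.
Governing: min(291.4, 171.7, 132.8) = 132.8 kN → gross-section yield.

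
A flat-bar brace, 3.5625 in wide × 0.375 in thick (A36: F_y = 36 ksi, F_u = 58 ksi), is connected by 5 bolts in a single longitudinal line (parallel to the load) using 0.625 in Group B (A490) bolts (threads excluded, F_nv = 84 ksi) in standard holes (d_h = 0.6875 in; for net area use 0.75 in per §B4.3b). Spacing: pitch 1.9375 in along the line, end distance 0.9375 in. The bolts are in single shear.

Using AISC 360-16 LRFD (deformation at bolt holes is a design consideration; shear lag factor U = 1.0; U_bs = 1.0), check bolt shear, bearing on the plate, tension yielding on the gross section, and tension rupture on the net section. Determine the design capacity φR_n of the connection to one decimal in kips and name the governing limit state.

43.3 kips (gross-section yield governs)

Bolt shear: A_b = π(0.625)²/4 = 0.3068 in². φR_n = 0.75 × 84 × 0.3068 × 5 × 1 = 96.6 kips.
Bearing (0.375 in plate, F_u = 58 ksi): end bolts L_c = 0.9375 − 0.6875/2 = 0.59375, R_n = min(1.2×0.59375×0.375×58, 2.4×0.625×0.375×58) = 15.497 kips/bolt; interior L_c = 1.9375 − 0.6875 = 1.25, R_n = 32.625 kips/bolt. φR_n = 0.75 × (1×15.497 + 4×32.625) = 109.5 kips.
Tension yield (gross): A_g = 3.5625×0.375 = 1.3359 in². φR_n = 0.90 × 36 × 1.3359 = 43.3 kips.
Tension rupture (net): A_n = (3.5625 − 1×0.75)×0.375 = 1.0547 in² (U = 1.0, A_e = A_n). φR_n = 0.75 × 58 × 1.0547 = 45.9 kips.
Governing: min(96.6, 109.5, 43.3, 45.9) = 43.3 kips → gross-section yield.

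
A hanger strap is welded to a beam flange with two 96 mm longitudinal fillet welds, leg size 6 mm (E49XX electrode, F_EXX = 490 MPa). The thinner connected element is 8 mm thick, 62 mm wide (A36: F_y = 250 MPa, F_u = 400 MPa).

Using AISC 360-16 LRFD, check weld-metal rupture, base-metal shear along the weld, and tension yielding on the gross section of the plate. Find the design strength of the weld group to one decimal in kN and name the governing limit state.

Weld metal: throat = 0.707×6 = 4.242 mm, L = 2×96 = 192 mm. φR_n = 0.75 × 0.6 × 490 × 4.242 × 192 = 179.6 kN.
Base metal shear (8 mm plate): yield φR_n = 1.0×0.6×250×8×192 = 230.4 kN; rupture φR_n = 0.75×0.6×400×8×192 = 276.5 kN; take 230.4 kN (yield).
Tension yield (gross): A_g = 62×8 = 496 mm². φR_n = 0.90 × 250 × 496 = 111.6 kN.
Governing: min(179.6, 230.4, 111.6) = 111.6 kN → gross-section yield.

111.6 kN (gross-section yield governs)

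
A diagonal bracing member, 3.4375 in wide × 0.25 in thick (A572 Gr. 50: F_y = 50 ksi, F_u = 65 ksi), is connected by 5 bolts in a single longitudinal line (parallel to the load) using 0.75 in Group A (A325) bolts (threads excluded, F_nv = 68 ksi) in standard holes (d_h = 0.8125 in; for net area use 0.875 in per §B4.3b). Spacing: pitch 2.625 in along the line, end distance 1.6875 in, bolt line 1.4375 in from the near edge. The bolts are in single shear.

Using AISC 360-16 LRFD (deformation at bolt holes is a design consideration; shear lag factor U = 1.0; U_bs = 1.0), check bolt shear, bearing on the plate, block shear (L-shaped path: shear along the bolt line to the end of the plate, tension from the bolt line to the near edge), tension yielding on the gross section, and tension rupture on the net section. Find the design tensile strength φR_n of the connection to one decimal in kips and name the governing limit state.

Bolt shear: A_b = π(0.75)²/4 = 0.44179 in². φR_n = 0.75 × 68 × 0.44179 × 5 × 1 = 112.7 kips.
Bearing (0.25 in plate, F_u = 65 ksi): end bolts L_c = 1.6875 − 0.8125/2 = 1.28125, R_n = min(1.2×1.28125×0.25×65, 2.4×0.75×0.25×65) = 24.984 kips/bolt; interior L_c = 2.625 − 0.8125 = 1.8125, R_n = 29.25 kips/bolt. φR_n = 0.75 × (1×24.984 + 4×29.25) = 106.5 kips.
Block shear: shear path 1×[1.6875+4×2.625] = 1×12.1875 in, A_gv = 3.0469, A_nv = 1×(12.1875 − 4.5×0.875)×0.25 = 2.0625 in²; tension to near edge: (1.4375 − 0.5×0.875)×0.25 = 0.25 in². R_n = min(0.6×65×2.0625, 0.6×50×3.0469) + 1.0×65×0.25 = min(80.438, 91.407) + 16.25 = 96.688 kips. φR_n = 0.75 × 96.688 = 72.5 kips.
Tension yield (gross): A_g = 3.4375×0.25 = 0.85938 in². φR_n = 0.90 × 50 × 0.85938 = 38.7 kips.
Tension rupture (net): A_n = (3.4375 − 1×0.875)×0.25 = 0.64063 in² (U = 1.0, A_e = A_n). φR_n = 0.75 × 65 × 0.64063 = 31.2 kips.
Governing: min(112.7, 106.5, 72.5, 38.7, 31.2) = 31.2 kips → net-section rupture.

31.2 kips (net-section rupture governs)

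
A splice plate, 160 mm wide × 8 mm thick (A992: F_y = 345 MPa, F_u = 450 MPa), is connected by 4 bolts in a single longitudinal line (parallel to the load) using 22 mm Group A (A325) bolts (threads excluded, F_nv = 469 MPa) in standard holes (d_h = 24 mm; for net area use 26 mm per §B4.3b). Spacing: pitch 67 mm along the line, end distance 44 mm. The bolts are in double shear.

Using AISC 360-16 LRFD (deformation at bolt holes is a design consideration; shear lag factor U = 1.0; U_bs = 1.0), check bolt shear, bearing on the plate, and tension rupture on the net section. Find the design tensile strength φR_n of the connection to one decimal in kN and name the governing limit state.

Bolt shear: A_b = π(22)²/4 = 380.13 mm². φR_n = 0.75 × 469 × 380.13 × 4 × 2 = 1069.7 kN.
Bearing (8 mm plate, F_u = 450 MPa): end bolts L_c = 44 − 24/2 = 32, R_n = min(1.2×32×8×450, 2.4×22×8×450) = 138.24 kN/bolt; interior L_c = 67 − 24 = 43, R_n = 185.76 kN/bolt. φR_n = 0.75 × (1×138.24 + 3×185.76) = 521.6 kN.
Tension rupture (net): A_n = (160 − 1×26)×8 = 1072 mm² (U = 1.0, A_e = A_n). φR_n = 0.75 × 450 × 1072 = 361.8 kN.
Governing: min(1069.7, 521.6, 361.8) = 361.8 kN → net-section rupture.

361.8 kN (net-section rupture governs)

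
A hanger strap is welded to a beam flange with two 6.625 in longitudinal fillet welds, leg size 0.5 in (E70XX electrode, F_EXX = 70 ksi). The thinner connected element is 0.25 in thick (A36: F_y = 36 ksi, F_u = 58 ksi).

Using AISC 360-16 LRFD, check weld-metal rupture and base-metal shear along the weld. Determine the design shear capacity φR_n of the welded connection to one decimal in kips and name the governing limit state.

Weld metal: throat = 0.707×0.5 = 0.3535 in, L = 2×6.625 = 13.25 in. φR_n = 0.75 × 0.6 × 70 × 0.3535 × 13.25 = 147.5 kips.
Base metal shear (0.25 in plate): yield φR_n = 1.0×0.6×36×0.25×13.25 = 71.6 kips; rupture φR_n = 0.75×0.6×58×0.25×13.25 = 86.5 kips; take 71.6 kips (yield).
Governing: min(147.5, 71.6) = 71.6 kips → base-metal shear.

71.6 kips (base-metal shear governs)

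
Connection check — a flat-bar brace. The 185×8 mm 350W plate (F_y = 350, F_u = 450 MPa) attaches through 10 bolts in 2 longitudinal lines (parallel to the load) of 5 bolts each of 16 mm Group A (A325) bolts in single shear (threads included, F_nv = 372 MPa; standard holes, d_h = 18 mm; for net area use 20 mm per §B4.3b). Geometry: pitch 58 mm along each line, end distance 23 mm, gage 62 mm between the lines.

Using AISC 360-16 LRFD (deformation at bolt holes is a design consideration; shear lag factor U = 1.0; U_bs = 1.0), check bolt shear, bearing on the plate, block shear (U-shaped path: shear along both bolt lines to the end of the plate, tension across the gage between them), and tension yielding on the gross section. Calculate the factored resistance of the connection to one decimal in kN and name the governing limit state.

Bolt shear: A_b = π(16)²/4 = 201.06 mm². φR_n = 0.75 × 372 × 201.06 × 10 × 1 = 561.0 kN.
Bearing (8 mm plate, F_u = 450 MPa): end bolts L_c = 23 − 18/2 = 14, R_n = min(1.2×14×8×450, 2.4×16×8×450) = 60.48 kN/bolt; interior L_c = 58 − 18 = 40, R_n = 138.24 kN/bolt. φR_n = 0.75 × (2×60.48 + 8×138.24) = 920.2 kN.
Block shear: shear path 2×[23+4×58] = 2×255 mm, A_gv = 4080, A_nv = 2×(255 − 4.5×20)×8 = 2640 mm²; tension across gage: (62 − 1×20)×8 = 336 mm². R_n = min(0.6×450×2640, 0.6×350×4080) + 1.0×450×336 = min(712.8, 856.8) + 151.2 = 864 kN. φR_n = 0.75 × 864 = 648.0 kN.
Tension yield (gross): A_g = 185×8 = 1480 mm². φR_n = 0.90 × 350 × 1480 = 466.2 kN.
Governing: min(561.0, 920.2, 648.0, 466.2) = 466.2 kN → gross-section yield.

466.2 kN (gross-section yield governs)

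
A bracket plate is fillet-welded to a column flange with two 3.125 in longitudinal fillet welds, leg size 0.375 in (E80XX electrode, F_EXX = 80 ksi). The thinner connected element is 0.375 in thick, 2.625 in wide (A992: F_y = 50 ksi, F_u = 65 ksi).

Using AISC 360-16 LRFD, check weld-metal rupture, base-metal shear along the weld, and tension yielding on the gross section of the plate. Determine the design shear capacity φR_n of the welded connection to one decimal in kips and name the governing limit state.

44.3 kips (gross-section yield governs)

Weld metal: throat = 0.707×0.375 = 0.26513 in, L = 2×3.125 = 6.25 in. φR_n = 0.75 × 0.6 × 80 × 0.26513 × 6.25 = 59.7 kips.
Base metal shear (0.375 in plate): yield φR_n = 1.0×0.6×50×0.375×6.25 = 70.3 kips; rupture φR_n = 0.75×0.6×65×0.375×6.25 = 68.6 kips; take 68.6 kips (rupture).
Tension yield (gross): A_g = 2.625×0.375 = 0.98438 in². φR_n = 0.90 × 50 × 0.98438 = 44.3 kips.
Governing: min(59.7, 68.6, 44.3) = 44.3 kips → gross-section yield.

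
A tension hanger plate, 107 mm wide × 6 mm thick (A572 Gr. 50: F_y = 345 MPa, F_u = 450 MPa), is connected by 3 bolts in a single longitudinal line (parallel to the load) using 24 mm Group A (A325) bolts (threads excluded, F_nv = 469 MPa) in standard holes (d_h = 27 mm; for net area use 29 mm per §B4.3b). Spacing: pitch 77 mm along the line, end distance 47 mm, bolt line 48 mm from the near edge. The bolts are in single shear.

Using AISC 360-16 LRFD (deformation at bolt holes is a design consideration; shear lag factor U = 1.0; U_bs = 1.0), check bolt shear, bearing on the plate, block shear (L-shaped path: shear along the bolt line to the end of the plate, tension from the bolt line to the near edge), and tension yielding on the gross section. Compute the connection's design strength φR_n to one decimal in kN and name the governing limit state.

199.3 kN (gross-section yield governs)

Bolt shear: A_b = π(24)²/4 = 452.39 mm². φR_n = 0.75 × 469 × 452.39 × 3 × 1 = 477.4 kN.
Bearing (6 mm plate, F_u = 450 MPa): end bolts L_c = 47 − 27/2 = 33.5, R_n = min(1.2×33.5×6×450, 2.4×24×6×450) = 108.54 kN/bolt; interior L_c = 77 − 27 = 50, R_n = 155.52 kN/bolt. φR_n = 0.75 × (1×108.54 + 2×155.52) = 314.7 kN.
Block shear: shear path 1×[47+2×77] = 1×201 mm, A_gv = 1206, A_nv = 1×(201 − 2.5×29)×6 = 771 mm²; tension to near edge: (48 − 0.5×29)×6 = 201 mm². R_n = min(0.6×450×771, 0.6×345×1206) + 1.0×450×201 = min(208.17, 249.64) + 90.45 = 298.62 kN. φR_n = 0.75 × 298.62 = 224.0 kN.
Tension yield (gross): A_g = 107×6 = 642 mm². φR_n = 0.90 × 345 × 642 = 199.3 kN.
Governing: min(477.4, 314.7, 224.0, 199.3) = 199.3 kN → gross-section yield.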